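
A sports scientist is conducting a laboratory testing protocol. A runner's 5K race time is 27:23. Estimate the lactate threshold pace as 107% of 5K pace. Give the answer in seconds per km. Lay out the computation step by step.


Total race time = 27*60 + 23 = 1643 seconds
5K pace = 1643 / 5 = 328.6 sec/km
LT pace = 328.6 * 1.07 = 351.6 sec/km

351.6 s/km


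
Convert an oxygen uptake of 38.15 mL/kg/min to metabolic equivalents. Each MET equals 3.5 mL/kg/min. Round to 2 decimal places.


One MET = 3.5 mL/kg/min
Number of METs = 38.15 / 3.5
= 10.9 METs

10.9 METs


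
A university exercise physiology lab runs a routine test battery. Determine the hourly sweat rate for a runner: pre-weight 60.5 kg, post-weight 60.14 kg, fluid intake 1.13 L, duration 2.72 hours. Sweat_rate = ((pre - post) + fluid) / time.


Mass lost = 60.5 - 60.14 = 0.36 kg
Add fluid consumed: 0.36 + 1.13 = 1.49 L total sweat
Sweat rate = 1.49 / 2.72 = 0.548 L/h

0.548 L/h


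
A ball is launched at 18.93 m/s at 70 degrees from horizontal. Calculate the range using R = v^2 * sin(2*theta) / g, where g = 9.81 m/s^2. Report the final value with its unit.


sin(2 * 70) = sin(140) = 0.642788
v^2 = 18.93^2 = 358.3449
R = 358.3449 * 0.642788 / 9.81
= 23.48 m

23.48 m


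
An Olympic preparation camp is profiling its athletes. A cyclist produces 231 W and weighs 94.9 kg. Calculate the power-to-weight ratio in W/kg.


P/W = power / mass
= 231 / 94.9
= 2.434 W/kg

2.434 W/kg


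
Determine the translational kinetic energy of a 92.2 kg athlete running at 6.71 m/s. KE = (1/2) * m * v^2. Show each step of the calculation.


KE = 0.5 * m * v^2
= 0.5 * 92.2 * 6.71^2
= 0.5 * 92.2 * 45.0241
= 2075.61 J

2075.61 J


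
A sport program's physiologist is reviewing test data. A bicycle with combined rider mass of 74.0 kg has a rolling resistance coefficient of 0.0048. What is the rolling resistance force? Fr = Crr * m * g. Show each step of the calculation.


Fr = 0.0048 * 74.0 * 9.81
= 0.3552 * 9.81
= 3.485 N

3.485 N


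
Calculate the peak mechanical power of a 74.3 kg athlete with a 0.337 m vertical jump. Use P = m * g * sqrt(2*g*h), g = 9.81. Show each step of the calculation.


First, sqrt(2gh) = sqrt(2 * 9.81 * 0.337)
= sqrt(6.61194) = 2.571369 m/s
Power = 74.3 * 9.81 * 2.571369 = 1874.23 W

1874.23 W


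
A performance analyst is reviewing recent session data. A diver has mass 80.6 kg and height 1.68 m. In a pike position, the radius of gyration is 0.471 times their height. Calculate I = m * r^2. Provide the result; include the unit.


r = 0.471 * 1.68 = 0.79128 m
I = m * r^2 = 80.6 * 0.626124 = 50.466 kg*m^2

50.466 kg*m^2


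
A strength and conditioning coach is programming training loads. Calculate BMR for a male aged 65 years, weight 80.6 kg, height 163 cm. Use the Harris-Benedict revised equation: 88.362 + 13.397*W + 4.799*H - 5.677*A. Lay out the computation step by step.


Substituting values:
W term = 13.397 * 80.6 = 1079.7982
H term = 4.799 * 163 = 782.237
A term = 5.677 * 65 = 369.005
BMR = 1581.39 kcal/day

1581.39 kcal/day


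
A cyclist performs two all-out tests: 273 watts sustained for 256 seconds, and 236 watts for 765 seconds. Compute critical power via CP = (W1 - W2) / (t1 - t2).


W1 = P1 * t1 = 273 * 256 = 69888 J
W2 = P2 * t2 = 236 * 765 = 180540 J
CP = (69888 - 180540) / (256 - 765)
= 217.39 W

217.39 W


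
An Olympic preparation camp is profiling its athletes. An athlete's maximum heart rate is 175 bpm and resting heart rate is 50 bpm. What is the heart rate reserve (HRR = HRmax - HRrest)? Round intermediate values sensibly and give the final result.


HRR = HRmax - HRrest
= 175 - 50
= 125 bpm

125 bpm


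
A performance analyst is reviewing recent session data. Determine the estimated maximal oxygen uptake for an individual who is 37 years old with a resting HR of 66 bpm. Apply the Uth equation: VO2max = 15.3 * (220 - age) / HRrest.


HRmax = 220 - 37 = 183
VO2max = 15.3 * (183 / 66)
= 15.3 * 2.7727
= 42.42 mL/kg/min

42.42 mL/kg/min


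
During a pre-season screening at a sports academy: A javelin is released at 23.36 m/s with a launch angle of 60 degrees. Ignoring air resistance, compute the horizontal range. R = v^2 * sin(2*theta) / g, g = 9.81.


Launch speed squared = 545.6896
sin(2 * 60 deg) = 0.866025
Range = 545.6896 * 0.866025 / 9.81
= 48.173 m

48.173 m


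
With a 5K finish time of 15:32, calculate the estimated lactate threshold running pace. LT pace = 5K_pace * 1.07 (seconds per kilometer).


Race duration = 932 s for 5 km
Average pace = 932 / 5 = 186.4 s/km
LT pace = 186.4 * 1.07
= 199.45 s/km

199.45 s/km


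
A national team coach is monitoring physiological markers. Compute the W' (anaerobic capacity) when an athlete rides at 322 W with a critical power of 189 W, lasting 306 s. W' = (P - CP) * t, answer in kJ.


Above-CP power = 133 W
Duration = 306 s
W' = 133 * 306 = 40698 J
Convert: 40698 / 1000 = 40.698 kJ

40.698 kJ


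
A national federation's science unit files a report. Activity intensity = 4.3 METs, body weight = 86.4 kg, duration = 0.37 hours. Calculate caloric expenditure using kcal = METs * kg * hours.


kcal = 4.3 * 86.4 * 0.37
= 371.52 * 0.37
= 137.46 kcal

137.46 kcal


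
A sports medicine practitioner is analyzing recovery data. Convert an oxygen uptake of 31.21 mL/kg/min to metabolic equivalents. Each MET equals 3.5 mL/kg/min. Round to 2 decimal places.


One MET = 3.5 mL/kg/min
Number of METs = 31.21 / 3.5
= 8.92 METs

8.92 METs


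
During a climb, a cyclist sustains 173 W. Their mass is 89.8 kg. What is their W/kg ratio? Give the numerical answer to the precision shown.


Power-to-weight = 173 W / 89.8 kg
= 1.927 W/kg

1.927 W/kg


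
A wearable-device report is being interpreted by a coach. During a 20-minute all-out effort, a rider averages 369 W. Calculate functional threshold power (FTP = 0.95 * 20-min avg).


FTP = 0.95 * 369
= 350.55 W

350.55 W


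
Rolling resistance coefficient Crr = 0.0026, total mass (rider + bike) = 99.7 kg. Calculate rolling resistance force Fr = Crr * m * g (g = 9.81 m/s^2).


Fr = Crr * m * g
= 0.0026 * 99.7 * 9.81
= 2.543 N

2.543 N


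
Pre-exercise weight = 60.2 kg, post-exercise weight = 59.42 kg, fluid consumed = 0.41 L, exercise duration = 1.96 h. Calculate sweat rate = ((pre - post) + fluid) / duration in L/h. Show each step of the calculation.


Weight loss = 60.2 - 59.42 = 0.78 kg (approx L)
Total sweat = 0.78 + 0.41 = 1.19 L
Sweat rate = 1.19 / 1.96 = 0.607 L/h

0.607 L/h


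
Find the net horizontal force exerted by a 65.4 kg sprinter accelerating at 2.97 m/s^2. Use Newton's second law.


Newton's second law: F = m * a
F = 65.4 * 2.97 = 194.24 N

194.24 N


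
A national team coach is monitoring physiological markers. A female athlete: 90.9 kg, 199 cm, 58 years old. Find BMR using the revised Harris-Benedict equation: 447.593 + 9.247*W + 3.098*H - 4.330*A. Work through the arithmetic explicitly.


Intercept = 447.593
Weight contribution = 9.247 * 90.9 = 840.5523
Height contribution = 3.098 * 199 = 616.502
Age contribution = 4.33 * 58 = 251.14
BMR = 447.593 + 840.5523 + 616.502 - 251.14
= 1653.51 kcal/day

1653.51 kcal/day


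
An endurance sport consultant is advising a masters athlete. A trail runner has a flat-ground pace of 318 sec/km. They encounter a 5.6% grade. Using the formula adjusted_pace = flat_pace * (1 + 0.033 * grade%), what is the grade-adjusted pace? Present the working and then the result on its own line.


Grade factor = 1 + 0.033 * 5.6 = 1.1848
Adjusted = 318 * 1.1848 = 376.77 sec/km

376.77 s/km


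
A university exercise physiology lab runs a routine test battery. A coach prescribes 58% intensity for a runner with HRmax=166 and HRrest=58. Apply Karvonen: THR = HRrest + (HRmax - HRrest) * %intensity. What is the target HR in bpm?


Heart rate reserve = 166 - 58 = 108
Intensity fraction = 58 / 100 = 0.58
THR = 58 + 108 * 0.58 = 120.64 bpm

120.64 bpm


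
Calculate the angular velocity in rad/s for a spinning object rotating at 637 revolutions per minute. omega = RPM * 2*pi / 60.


omega = RPM * 2*pi / 60
= 637 * 6.28318531 / 60
= 66.706 rad/s

66.706 rad/s


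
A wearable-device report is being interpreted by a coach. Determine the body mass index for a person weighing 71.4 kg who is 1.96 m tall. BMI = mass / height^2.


BMI = mass / height^2
= 71.4 / 1.96^2
= 71.4 / 3.8416
= 18.59 kg/m^2

18.59 kg/m^2


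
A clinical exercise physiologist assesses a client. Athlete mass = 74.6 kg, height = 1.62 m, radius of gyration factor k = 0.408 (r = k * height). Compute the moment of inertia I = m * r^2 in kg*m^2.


r = k * height = 0.408 * 1.62 = 0.66096 m
r^2 = 0.66096^2 = 0.436868
I = 74.6 * 0.436868 = 32.59 kg*m^2

32.59 kg*m^2


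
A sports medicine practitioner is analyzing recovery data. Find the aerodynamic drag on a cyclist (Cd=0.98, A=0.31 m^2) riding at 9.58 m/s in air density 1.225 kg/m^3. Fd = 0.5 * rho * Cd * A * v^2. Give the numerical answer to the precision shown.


Fd = 0.5 * 1.225 * 0.98 * 0.31 * 9.58^2
= 0.5 * 1.225 * 0.98 * 0.31 * 91.7764
= 17.078 N

17.078 N


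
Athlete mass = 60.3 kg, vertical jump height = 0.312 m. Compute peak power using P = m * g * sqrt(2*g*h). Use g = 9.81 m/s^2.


sqrt(2 * 9.81 * 0.312) = sqrt(6.12144) = 2.474154 m/s
P = 60.3 * 9.81 * 2.474154
= 1463.57 W

1463.57 W


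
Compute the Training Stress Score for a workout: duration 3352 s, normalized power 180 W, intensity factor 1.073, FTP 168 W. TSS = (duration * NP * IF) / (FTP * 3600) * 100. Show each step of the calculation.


Product = 3352 * 180 * 1.073 = 647405.28
Base = 168 * 3600 = 604800
TSS = 647405.28 / 604800 * 100 = 107.04

107.04 TSS


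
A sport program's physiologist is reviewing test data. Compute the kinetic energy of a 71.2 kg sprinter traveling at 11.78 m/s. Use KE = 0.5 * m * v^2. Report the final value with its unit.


Velocity squared = 138.7684
KE = 0.5 * 71.2 * 138.7684 = 4940.16 J

4940.16 J


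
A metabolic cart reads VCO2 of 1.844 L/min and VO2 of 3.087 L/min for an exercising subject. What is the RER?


RER = VCO2 / VO2 = 1.844 / 3.087 = 0.5973

0.5973


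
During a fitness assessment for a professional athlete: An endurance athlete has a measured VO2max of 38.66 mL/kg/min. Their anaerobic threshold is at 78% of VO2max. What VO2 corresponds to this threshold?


Anaerobic threshold VO2 = VO2max * 78%
= 38.66 * 0.78
= 30.15 mL/kg/min

30.15 mL/kg/min


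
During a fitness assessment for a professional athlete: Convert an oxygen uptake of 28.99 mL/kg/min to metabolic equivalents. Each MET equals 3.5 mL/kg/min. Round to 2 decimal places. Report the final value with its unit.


One MET = 3.5 mL/kg/min
Number of METs = 28.99 / 3.5
= 8.28 METs

8.28 METs


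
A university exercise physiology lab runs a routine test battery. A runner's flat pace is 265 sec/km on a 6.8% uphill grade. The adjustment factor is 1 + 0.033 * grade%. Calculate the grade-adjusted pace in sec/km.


Factor = 1 + 0.033 * 6.8 = 1.2244
Adjusted pace = 265 * 1.2244
= 324.47 sec/km

324.47 s/km


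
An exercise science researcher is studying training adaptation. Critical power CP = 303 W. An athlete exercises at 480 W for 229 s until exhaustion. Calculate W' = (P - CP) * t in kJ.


P - CP = 480 - 303 = 177 W
W' = 177 * 229 = 40533 J
= 40533 / 1000 = 40.533 kJ

40.533 kJ


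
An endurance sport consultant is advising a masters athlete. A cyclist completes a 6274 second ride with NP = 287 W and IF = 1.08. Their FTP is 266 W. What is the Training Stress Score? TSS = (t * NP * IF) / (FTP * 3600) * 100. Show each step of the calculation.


t * NP * IF = 6274 * 287 * 1.08 = 1944689.04
FTP * 3600 = 957600
TSS = (1944689.04 / 957600) * 100 = 203.08

203.08 TSS


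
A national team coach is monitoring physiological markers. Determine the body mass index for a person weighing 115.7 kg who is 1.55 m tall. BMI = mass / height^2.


BMI = mass / height^2
= 115.7 / 1.55^2
= 115.7 / 2.4025
= 48.16 kg/m^2

48.16 kg/m^2


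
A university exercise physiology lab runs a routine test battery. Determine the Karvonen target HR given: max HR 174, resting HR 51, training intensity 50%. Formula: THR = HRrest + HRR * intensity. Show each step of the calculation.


HRR = HRmax - HRrest = 174 - 51 = 123
THR = 51 + 123 * 0.5
= 112.5 bpm

112.5 bpm


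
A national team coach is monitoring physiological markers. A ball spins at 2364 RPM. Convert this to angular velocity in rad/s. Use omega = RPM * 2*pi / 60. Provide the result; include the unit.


omega = 2364 * 2 * pi / 60
= 2364 * 6.28318531 / 60
= 14853.45 / 60
= 247.558 rad/s

247.558 rad/s


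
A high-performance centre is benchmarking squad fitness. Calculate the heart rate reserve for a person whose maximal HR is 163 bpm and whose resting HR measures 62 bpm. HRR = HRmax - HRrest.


HRmax = 163 bpm
HRrest = 62 bpm
HRR = 163 - 62 = 101 bpm

101 bpm


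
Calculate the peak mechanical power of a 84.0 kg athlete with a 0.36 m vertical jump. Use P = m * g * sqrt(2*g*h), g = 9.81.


First, sqrt(2gh) = sqrt(2 * 9.81 * 0.36)
= sqrt(7.0632) = 2.657668 m/s
Power = 84.0 * 9.81 * 2.657668 = 2190.02 W

2190.02 W


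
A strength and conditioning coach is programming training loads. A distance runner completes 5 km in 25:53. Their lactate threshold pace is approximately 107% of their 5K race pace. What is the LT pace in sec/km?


Convert to seconds: 25 min 53 s = 1553 s
Pace per km = 1553 / 5 = 310.6 s/km
LT pace = 310.6 * 1.07 = 332.34 s/km

332.34 s/km


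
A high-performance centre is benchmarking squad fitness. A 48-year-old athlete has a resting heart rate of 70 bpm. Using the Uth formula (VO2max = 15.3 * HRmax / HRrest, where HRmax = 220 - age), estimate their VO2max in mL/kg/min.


HRmax = 220 - 48 = 172 bpm
Ratio = HRmax / HRrest = 172 / 70 = 2.4571
VO2max = 15.3 * 2.4571 = 37.59 mL/kg/min

37.59 mL/kg/min


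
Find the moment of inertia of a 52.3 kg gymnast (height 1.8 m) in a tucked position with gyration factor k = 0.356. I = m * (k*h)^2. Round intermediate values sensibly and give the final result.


Radius of gyration = 0.356 * 1.8 = 0.6408 m
I = 52.3 * 0.6408^2
= 52.3 * 0.410625
= 21.476 kg*m^2

21.476 kg*m^2


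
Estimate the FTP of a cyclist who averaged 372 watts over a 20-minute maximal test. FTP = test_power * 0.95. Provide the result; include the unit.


FTP = 372 * 0.95 = 353.4 W

353.4 W


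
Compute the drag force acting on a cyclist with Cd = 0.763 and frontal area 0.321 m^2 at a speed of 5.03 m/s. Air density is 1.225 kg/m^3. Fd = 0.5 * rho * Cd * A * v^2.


Step 1: v^2 = 25.3009
Step 2: Fd = 0.5 * 1.225 * 0.763 * 0.321 * 25.3009
= 3.796 N

3.796 N


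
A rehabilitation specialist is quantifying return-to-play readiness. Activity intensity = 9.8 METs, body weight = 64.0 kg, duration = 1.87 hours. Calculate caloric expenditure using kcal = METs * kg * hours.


kcal = 9.8 * 64.0 * 1.87
= 627.2 * 1.87
= 1172.86 kcal

1172.86 kcal


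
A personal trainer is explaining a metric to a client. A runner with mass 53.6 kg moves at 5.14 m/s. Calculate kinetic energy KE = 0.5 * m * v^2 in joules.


v^2 = 5.14^2 = 26.4196
KE = 0.5 * 53.6 * 26.4196
= 708.05 J

708.05 J


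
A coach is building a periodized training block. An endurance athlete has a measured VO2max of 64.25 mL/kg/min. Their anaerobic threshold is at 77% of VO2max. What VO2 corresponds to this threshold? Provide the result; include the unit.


Anaerobic threshold VO2 = VO2max * 77%
= 64.25 * 0.77
= 49.47 mL/kg/min

49.47 mL/kg/min


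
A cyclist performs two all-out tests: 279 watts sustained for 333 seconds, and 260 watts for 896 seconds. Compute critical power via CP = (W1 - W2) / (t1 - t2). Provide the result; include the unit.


W1 = P1 * t1 = 279 * 333 = 92907 J
W2 = P2 * t2 = 260 * 896 = 232960 J
CP = (92907 - 232960) / (333 - 896)
= 248.76 W

248.76 W


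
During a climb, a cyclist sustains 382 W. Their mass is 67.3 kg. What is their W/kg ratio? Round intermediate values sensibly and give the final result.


Power-to-weight = 382 W / 67.3 kg
= 5.676 W/kg

5.676 W/kg


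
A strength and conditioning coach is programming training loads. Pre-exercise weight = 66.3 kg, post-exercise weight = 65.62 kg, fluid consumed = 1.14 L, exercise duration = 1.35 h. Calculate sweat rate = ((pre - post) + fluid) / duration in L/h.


Weight loss = 66.3 - 65.62 = 0.68 kg (approx L)
Total sweat = 0.68 + 1.14 = 1.82 L
Sweat rate = 1.82 / 1.35 = 1.348 L/h

1.348 L/h


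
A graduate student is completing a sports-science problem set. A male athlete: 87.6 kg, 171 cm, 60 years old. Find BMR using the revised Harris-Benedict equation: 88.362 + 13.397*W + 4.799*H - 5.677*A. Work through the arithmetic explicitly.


Intercept = 88.362
Weight contribution = 13.397 * 87.6 = 1173.5772
Height contribution = 4.799 * 171 = 820.629
Age contribution = 5.677 * 60 = 340.62
BMR = 88.362 + 1173.5772 + 820.629 - 340.62
= 1741.95 kcal/day

1741.95 kcal/day


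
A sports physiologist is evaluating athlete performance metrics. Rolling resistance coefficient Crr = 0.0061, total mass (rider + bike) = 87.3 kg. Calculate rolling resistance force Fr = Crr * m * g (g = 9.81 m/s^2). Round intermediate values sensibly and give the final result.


Fr = Crr * m * g
= 0.0061 * 87.3 * 9.81
= 5.224 N

5.224 N


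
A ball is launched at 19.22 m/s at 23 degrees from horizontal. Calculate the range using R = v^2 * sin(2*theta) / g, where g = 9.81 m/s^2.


sin(2 * 23) = sin(46) = 0.71934
v^2 = 19.22^2 = 369.4084
R = 369.4084 * 0.71934 / 9.81
= 27.088 m

27.088 m


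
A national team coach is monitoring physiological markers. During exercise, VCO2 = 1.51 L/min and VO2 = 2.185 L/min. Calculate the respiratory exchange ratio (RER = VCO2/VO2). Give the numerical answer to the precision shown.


RER = VCO2 / VO2
= 1.51 / 2.185
= 0.6911

0.6911


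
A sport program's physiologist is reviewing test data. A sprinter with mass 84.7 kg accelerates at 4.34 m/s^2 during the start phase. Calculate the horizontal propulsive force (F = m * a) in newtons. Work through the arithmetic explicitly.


F = m * a
= 84.7 * 4.34
= 367.6 N

367.6 N


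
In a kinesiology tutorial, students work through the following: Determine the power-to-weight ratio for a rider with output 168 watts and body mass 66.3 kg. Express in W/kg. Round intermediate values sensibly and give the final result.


P/W = 168 / 66.3 = 2.534 W/kg

2.534 W/kg


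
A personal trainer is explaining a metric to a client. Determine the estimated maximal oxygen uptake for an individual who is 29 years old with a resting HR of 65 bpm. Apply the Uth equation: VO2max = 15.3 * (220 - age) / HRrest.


HRmax = 220 - 29 = 191
VO2max = 15.3 * (191 / 65)
= 15.3 * 2.9385
= 44.96 mL/kg/min

44.96 mL/kg/min


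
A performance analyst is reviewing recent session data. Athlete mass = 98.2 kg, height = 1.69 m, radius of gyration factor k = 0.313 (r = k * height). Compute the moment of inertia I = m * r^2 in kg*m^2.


r = k * height = 0.313 * 1.69 = 0.52897 m
r^2 = 0.52897^2 = 0.279809
I = 98.2 * 0.279809 = 27.477 kg*m^2

27.477 kg*m^2


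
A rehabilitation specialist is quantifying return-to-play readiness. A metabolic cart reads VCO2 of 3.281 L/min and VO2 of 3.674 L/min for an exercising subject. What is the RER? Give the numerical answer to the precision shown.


RER = VCO2 / VO2 = 3.281 / 3.674 = 0.893

0.893


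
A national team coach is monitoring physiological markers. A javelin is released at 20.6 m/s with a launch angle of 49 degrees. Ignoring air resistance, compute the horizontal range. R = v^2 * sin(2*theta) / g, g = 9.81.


Launch speed squared = 424.36
sin(2 * 49 deg) = 0.990268
Range = 424.36 * 0.990268 / 9.81
= 42.837 m

42.837 m


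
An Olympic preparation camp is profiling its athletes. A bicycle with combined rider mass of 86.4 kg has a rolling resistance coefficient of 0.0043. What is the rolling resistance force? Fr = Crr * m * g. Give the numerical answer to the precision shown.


Fr = 0.0043 * 86.4 * 9.81
= 0.37152 * 9.81
= 3.645 N

3.645 N


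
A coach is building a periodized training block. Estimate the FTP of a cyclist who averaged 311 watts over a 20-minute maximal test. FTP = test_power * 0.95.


FTP = 311 * 0.95 = 295.45 W

295.45 W


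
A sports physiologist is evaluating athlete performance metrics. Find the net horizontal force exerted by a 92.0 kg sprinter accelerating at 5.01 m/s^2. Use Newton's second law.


Newton's second law: F = m * a
F = 92.0 * 5.01 = 460.92 N

460.92 N


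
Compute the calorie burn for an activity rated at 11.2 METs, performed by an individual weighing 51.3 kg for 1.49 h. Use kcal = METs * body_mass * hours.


Product of METs and mass = 11.2 * 51.3 = 574.56
Total kcal = 574.56 * 1.49 = 856.09 kcal

856.09 kcal


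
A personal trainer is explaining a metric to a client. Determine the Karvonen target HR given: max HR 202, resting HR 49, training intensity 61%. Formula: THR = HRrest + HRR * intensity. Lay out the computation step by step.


HRR = HRmax - HRrest = 202 - 49 = 153
THR = 49 + 153 * 0.61
= 142.33 bpm

142.33 bpm


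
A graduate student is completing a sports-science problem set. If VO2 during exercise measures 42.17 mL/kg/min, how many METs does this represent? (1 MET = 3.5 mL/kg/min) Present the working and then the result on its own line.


METs = VO2 / 3.5 = 42.17 / 3.5 = 12.05

12.05 METs


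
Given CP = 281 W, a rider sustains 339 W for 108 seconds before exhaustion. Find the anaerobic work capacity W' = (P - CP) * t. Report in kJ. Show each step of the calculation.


Excess power = 339 - 281 = 58 W
Work above CP = 58 * 108 = 6264 J
W' = 6.264 kJ

6.264 kJ


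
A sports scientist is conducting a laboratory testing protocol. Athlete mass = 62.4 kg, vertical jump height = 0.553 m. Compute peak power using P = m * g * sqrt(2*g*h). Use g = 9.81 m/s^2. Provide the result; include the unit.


sqrt(2 * 9.81 * 0.553) = sqrt(10.84986) = 3.293913 m/s
P = 62.4 * 9.81 * 3.293913
= 2016.35 W

2016.35 W


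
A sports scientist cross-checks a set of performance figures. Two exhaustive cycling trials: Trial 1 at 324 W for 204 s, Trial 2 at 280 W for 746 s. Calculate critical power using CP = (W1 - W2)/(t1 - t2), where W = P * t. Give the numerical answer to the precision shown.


W1 = 324 * 204 = 66096 J
W2 = 280 * 746 = 208880 J
CP = (66096 - 208880) / (204 - 746)
= -142784 / -542
= 263.44 W

263.44 W


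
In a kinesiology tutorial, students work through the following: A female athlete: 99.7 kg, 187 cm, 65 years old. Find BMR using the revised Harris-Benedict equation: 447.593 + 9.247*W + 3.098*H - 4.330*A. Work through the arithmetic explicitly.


Intercept = 447.593
Weight contribution = 9.247 * 99.7 = 921.9259
Height contribution = 3.098 * 187 = 579.326
Age contribution = 4.33 * 65 = 281.45
BMR = 447.593 + 921.9259 + 579.326 - 281.45
= 1667.39 kcal/day

1667.39 kcal/day


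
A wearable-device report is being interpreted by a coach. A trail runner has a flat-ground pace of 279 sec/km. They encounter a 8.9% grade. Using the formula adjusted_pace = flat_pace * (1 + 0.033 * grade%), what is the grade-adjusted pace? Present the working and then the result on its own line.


Grade factor = 1 + 0.033 * 8.9 = 1.2937
Adjusted = 279 * 1.2937 = 360.94 sec/km

360.94 s/km


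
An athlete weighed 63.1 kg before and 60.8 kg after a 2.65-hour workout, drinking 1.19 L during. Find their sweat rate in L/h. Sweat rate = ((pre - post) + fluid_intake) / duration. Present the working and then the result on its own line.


Body mass change = 2.3 kg
Total sweat loss = 2.3 + 1.19 = 3.49 L
Rate = 3.49 / 2.65 = 1.317 L/h

1.317 L/h


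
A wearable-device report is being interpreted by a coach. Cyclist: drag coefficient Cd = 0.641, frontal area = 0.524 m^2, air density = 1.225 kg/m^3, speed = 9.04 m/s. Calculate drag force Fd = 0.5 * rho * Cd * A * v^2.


v^2 = 9.04^2 = 81.7216
Fd = 0.5 * 1.225 * 0.641 * 0.524 * 81.7216
= 16.812 N

16.812 N


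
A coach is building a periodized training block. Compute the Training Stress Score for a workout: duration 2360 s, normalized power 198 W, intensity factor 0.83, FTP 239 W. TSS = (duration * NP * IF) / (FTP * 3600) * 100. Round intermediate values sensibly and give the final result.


Product = 2360 * 198 * 0.83 = 387842.4
Base = 239 * 3600 = 860400
TSS = 387842.4 / 860400 * 100 = 45.08

45.08 TSS


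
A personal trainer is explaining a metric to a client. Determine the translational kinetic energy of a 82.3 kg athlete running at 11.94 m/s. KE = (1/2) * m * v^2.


KE = 0.5 * m * v^2
= 0.5 * 82.3 * 11.94^2
= 0.5 * 82.3 * 142.5636
= 5866.49 J

5866.49 J


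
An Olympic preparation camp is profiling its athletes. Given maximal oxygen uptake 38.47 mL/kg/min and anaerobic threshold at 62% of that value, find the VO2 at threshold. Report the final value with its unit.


Percentage as decimal = 0.62
VO2 at AT = 38.47 * 0.62 = 23.85 mL/kg/min

23.85 mL/kg/min


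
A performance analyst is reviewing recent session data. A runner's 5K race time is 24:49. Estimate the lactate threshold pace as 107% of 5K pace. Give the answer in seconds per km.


Total race time = 24*60 + 49 = 1489 seconds
5K pace = 1489 / 5 = 297.8 sec/km
LT pace = 297.8 * 1.07 = 318.65 sec/km

318.65 s/km


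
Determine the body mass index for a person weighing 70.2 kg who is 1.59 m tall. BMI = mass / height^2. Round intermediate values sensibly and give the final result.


BMI = mass / height^2
= 70.2 / 1.59^2
= 70.2 / 2.5281
= 27.77 kg/m^2

27.77 kg/m^2


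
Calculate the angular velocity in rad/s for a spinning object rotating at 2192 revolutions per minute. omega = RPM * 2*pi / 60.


omega = RPM * 2*pi / 60
= 2192 * 6.28318531 / 60
= 229.546 rad/s

229.546 rad/s


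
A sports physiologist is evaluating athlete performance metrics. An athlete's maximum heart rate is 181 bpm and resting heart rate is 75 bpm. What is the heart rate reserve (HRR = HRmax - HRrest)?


HRR = HRmax - HRrest
= 181 - 75
= 106 bpm

106 bpm


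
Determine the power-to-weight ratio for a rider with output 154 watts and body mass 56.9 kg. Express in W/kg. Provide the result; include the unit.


P/W = 154 / 56.9 = 2.707 W/kg

2.707 W/kg


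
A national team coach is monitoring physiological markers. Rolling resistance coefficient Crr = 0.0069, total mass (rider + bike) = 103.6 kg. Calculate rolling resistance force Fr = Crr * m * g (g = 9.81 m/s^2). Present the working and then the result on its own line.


Fr = Crr * m * g
= 0.0069 * 103.6 * 9.81
= 7.013 N

7.013 N


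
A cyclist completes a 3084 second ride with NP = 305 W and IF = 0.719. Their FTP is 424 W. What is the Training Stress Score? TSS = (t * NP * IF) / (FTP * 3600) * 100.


t * NP * IF = 3084 * 305 * 0.719 = 676305.78
FTP * 3600 = 1526400
TSS = (676305.78 / 1526400) * 100 = 44.31

44.31 TSS


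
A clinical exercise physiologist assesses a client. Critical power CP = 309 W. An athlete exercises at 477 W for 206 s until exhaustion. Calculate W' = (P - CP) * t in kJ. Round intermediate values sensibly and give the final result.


P - CP = 477 - 309 = 168 W
W' = 168 * 206 = 34608 J
= 34608 / 1000 = 34.608 kJ

34.608 kJ


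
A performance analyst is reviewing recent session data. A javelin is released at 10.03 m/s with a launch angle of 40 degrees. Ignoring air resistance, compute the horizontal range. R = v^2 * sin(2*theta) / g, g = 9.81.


Launch speed squared = 100.6009
sin(2 * 40 deg) = 0.984808
Range = 100.6009 * 0.984808 / 9.81
= 10.099 m

10.099 m


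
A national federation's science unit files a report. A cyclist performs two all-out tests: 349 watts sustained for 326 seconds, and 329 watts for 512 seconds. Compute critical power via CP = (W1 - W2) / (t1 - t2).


W1 = P1 * t1 = 349 * 326 = 113774 J
W2 = P2 * t2 = 329 * 512 = 168448 J
CP = (113774 - 168448) / (326 - 512)
= 293.95 W

293.95 W


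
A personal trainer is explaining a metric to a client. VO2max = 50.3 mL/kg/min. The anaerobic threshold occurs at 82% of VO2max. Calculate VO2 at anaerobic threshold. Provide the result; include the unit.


AT fraction = 82 / 100 = 0.82
AT VO2 = 50.3 * 0.82
= 41.25 mL/kg/min

41.25 mL/kg/min


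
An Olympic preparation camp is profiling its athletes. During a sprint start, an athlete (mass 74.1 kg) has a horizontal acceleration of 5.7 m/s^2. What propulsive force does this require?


Propulsive force = mass * acceleration
= 74.1 kg * 5.7 m/s^2
= 422.37 N

422.37 N


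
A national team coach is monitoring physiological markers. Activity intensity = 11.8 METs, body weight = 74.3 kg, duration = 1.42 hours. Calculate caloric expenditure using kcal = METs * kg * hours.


kcal = 11.8 * 74.3 * 1.42
= 876.74 * 1.42
= 1244.97 kcal

1244.97 kcal


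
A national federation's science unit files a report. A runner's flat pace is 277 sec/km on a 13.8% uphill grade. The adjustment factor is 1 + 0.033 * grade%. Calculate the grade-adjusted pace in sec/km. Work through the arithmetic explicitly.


Factor = 1 + 0.033 * 13.8 = 1.4554
Adjusted pace = 277 * 1.4554
= 403.15 sec/km

403.15 s/km


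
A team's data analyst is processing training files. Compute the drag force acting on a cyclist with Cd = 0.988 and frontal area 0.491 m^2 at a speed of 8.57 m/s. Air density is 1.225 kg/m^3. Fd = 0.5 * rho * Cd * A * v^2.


Step 1: v^2 = 73.4449
Step 2: Fd = 0.5 * 1.225 * 0.988 * 0.491 * 73.4449
= 21.823 N

21.823 N


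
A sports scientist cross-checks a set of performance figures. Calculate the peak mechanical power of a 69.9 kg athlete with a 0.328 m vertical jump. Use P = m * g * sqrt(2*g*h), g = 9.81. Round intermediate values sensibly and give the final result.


First, sqrt(2gh) = sqrt(2 * 9.81 * 0.328)
= sqrt(6.43536) = 2.536801 m/s
Power = 69.9 * 9.81 * 2.536801 = 1739.53 W

1739.53 W


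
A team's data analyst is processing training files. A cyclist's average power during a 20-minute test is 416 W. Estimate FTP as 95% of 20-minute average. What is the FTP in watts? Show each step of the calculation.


FTP = 20-min power * 0.95
= 416 * 0.95
= 395.2 W

395.2 W


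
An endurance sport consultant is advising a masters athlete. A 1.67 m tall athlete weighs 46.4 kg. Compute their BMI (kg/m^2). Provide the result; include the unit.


height^2 = 2.7889 m^2
BMI = 46.4 / 2.7889 = 16.64 kg/m^2

16.64 kg/m^2


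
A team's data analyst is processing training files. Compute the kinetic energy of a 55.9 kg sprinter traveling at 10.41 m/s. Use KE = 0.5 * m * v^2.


Velocity squared = 108.3681
KE = 0.5 * 55.9 * 108.3681 = 3028.89 J

3028.89 J


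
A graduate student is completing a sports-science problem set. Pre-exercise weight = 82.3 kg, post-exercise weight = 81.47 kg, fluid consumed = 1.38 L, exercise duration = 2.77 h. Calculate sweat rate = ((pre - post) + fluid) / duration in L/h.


Weight loss = 82.3 - 81.47 = 0.83 kg (approx L)
Total sweat = 0.83 + 1.38 = 2.21 L
Sweat rate = 2.21 / 2.77 = 0.798 L/h

0.798 L/h


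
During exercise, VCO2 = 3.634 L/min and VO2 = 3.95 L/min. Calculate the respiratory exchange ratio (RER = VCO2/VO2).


RER = VCO2 / VO2
= 3.634 / 3.95
= 0.92

0.92


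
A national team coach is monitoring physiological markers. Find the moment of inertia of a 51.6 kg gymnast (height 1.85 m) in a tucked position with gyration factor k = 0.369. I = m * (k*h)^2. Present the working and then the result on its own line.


Radius of gyration = 0.369 * 1.85 = 0.68265 m
I = 51.6 * 0.68265^2
= 51.6 * 0.466011
= 24.046 kg*m^2

24.046 kg*m^2


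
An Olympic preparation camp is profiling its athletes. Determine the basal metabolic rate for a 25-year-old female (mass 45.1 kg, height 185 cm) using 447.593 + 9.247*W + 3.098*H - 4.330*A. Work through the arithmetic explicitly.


BMR = 447.593 + 9.247*45.1 + 3.098*185 - 4.330*25
= 1329.51 kcal/day

1329.51 kcal/day


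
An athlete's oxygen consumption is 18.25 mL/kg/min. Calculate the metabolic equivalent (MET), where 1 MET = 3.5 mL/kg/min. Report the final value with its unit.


MET = VO2 / 3.5
= 18.25 / 3.5
= 5.21 METs

5.21 METs


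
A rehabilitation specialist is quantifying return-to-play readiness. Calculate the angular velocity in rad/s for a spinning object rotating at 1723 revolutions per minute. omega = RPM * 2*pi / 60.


omega = RPM * 2*pi / 60
= 1723 * 6.28318531 / 60
= 180.432 rad/s

180.432 rad/s


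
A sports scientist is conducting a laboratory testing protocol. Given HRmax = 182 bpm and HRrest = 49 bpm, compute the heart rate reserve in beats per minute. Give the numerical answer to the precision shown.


Heart rate reserve = maximum HR minus resting HR
HRR = 182 - 49 = 133 bpm

133 bpm


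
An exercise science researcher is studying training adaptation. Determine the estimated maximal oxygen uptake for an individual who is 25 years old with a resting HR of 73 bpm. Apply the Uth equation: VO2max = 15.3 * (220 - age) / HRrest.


HRmax = 220 - 25 = 195
VO2max = 15.3 * (195 / 73)
= 15.3 * 2.6712
= 40.87 mL/kg/min

40.87 mL/kg/min


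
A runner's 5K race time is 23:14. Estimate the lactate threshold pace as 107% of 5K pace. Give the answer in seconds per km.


Total race time = 23*60 + 14 = 1394 seconds
5K pace = 1394 / 5 = 278.8 sec/km
LT pace = 278.8 * 1.07 = 298.32 sec/km

298.32 s/km


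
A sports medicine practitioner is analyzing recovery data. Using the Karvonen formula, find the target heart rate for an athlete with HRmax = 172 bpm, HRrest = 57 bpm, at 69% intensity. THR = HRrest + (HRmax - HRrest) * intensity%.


HRR = 172 - 57 = 115
THR = 57 + 115 * 0.69
= 57 + 79.35
= 136.35 bpm

136.35 bpm


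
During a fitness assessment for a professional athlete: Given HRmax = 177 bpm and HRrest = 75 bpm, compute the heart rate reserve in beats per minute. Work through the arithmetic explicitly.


Heart rate reserve = maximum HR minus resting HR
HRR = 177 - 75 = 102 bpm

102 bpm


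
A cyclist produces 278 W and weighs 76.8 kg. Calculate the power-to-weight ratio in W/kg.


P/W = power / mass
= 278 / 76.8
= 3.62 W/kg

3.62 W/kg


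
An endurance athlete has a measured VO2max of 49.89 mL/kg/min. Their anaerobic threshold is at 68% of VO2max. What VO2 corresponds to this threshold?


Anaerobic threshold VO2 = VO2max * 68%
= 49.89 * 0.68
= 33.93 mL/kg/min

33.93 mL/kg/min


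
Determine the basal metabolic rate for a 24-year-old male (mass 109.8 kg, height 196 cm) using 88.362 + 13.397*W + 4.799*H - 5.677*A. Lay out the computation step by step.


BMR = 88.362 + 13.397*109.8 + 4.799*196 - 5.677*24
= 2363.71 kcal/day

2363.71 kcal/day


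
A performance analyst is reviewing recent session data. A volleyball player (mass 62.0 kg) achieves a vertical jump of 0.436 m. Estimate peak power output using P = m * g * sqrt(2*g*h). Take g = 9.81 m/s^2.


2 * g * h = 2 * 9.81 * 0.436 = 8.55432
sqrt(8.55432) = 2.924777 m/s
P = 62.0 * 9.81 * 2.924777 = 1778.91 W

1778.91 W


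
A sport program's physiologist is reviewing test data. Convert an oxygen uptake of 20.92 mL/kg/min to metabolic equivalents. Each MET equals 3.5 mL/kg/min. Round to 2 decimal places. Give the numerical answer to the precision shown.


One MET = 3.5 mL/kg/min
Number of METs = 20.92 / 3.5
= 5.98 METs

5.98 METs


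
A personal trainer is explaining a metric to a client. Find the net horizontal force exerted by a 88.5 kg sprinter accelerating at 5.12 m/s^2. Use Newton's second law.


Newton's second law: F = m * a
F = 88.5 * 5.12 = 453.12 N

453.12 N


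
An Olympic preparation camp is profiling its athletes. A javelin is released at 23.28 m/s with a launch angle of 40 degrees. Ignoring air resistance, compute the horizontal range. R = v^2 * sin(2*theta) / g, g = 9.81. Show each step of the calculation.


Launch speed squared = 541.9584
sin(2 * 40 deg) = 0.984808
Range = 541.9584 * 0.984808 / 9.81
= 54.406 m

54.406 m


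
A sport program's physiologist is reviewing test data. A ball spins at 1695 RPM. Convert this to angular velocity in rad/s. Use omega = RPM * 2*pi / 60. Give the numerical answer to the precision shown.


omega = 1695 * 2 * pi / 60
= 1695 * 6.28318531 / 60
= 10649.999 / 60
= 177.5 rad/s

177.5 rad/s


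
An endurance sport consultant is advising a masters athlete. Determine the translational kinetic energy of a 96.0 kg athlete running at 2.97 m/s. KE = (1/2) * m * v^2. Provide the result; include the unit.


KE = 0.5 * m * v^2
= 0.5 * 96.0 * 2.97^2
= 0.5 * 96.0 * 8.8209
= 423.4 J

423.4 J


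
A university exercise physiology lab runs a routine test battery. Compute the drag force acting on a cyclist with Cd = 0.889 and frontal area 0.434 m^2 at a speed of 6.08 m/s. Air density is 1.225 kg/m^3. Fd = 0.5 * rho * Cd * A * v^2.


Step 1: v^2 = 36.9664
Step 2: Fd = 0.5 * 1.225 * 0.889 * 0.434 * 36.9664
= 8.736 N

8.736 N


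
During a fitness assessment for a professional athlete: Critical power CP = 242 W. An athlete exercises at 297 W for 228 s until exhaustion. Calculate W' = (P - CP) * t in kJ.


P - CP = 297 - 242 = 55 W
W' = 55 * 228 = 12540 J
= 12540 / 1000 = 12.54 kJ

12.54 kJ


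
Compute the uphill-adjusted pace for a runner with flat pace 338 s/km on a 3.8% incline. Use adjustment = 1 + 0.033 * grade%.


Adjustment factor = 1 + 0.033 * 3.8 = 1.1254
Grade-adjusted pace = 338 * 1.1254 = 380.39 s/km

380.39 s/km


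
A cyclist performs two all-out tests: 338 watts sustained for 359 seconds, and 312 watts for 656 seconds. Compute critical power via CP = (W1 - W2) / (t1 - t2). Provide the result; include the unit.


W1 = P1 * t1 = 338 * 359 = 121342 J
W2 = P2 * t2 = 312 * 656 = 204672 J
CP = (121342 - 204672) / (359 - 656)
= 280.57 W

280.57 W


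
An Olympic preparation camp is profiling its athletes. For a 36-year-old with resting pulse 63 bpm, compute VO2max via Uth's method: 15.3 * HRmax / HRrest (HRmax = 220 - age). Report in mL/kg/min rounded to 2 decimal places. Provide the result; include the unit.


Step 1: HRmax = 220 - 36 = 184 bpm
Step 2: Ratio = 184 / 63 = 2.9206
Step 3: VO2max = 15.3 * 2.9206 = 44.69 mL/kg/min

44.69 mL/kg/min


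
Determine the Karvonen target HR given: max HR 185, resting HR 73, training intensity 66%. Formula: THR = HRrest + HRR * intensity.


HRR = HRmax - HRrest = 185 - 73 = 112
THR = 73 + 112 * 0.66
= 146.92 bpm

146.92 bpm


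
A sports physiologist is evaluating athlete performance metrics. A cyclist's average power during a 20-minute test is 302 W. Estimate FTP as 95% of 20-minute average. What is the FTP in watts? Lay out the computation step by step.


FTP = 20-min power * 0.95
= 302 * 0.95
= 286.9 W

286.9 W


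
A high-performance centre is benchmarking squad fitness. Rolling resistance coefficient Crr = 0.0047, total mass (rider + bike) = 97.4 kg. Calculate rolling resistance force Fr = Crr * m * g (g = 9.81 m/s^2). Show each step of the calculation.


Fr = Crr * m * g
= 0.0047 * 97.4 * 9.81
= 4.491 N

4.491 N


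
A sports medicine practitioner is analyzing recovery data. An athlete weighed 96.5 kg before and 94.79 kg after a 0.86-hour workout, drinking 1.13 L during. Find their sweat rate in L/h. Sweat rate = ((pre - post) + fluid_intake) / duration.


Body mass change = 1.71 kg
Total sweat loss = 1.71 + 1.13 = 2.84 L
Rate = 2.84 / 0.86 = 3.302 L/h

3.302 L/h


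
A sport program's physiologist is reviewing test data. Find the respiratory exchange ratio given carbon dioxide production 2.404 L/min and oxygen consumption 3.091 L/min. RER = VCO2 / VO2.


VCO2 = 2.404 L/min
VO2 = 3.091 L/min
RER = 2.404 / 3.091 = 0.7777

0.7777


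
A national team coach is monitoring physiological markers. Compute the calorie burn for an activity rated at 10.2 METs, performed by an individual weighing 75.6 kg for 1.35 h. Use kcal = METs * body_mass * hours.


Product of METs and mass = 10.2 * 75.6 = 771.12
Total kcal = 771.12 * 1.35 = 1041.01 kcal

1041.01 kcal
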